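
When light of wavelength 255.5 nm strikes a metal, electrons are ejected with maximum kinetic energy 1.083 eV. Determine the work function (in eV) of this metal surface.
3.77 eV

From Einstein's photoelectric equation: KE_max = hf - φ = hc/λ - φ

Rearranging for φ:
φ = hc/λ - KE_max

Calculate photon energy:
E_photon = hc/λ = 4.8526 eV

Therefore:
φ = 4.8526 - 1.083 = 3.77 eV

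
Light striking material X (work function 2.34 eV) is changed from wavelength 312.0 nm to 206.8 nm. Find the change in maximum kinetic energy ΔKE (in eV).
2.0215 eV

Using Einstein's equation: KE_max = hc/λ - φ

For λ₁ = 312.0 nm:
KE₁ = hc/λ₁ - φ = 3.9739 - 2.34 = 1.6339 eV

For λ₂ = 206.8 nm:
KE₂ = hc/λ₂ - φ = 5.9954 - 2.34 = 3.6554 eV

Change in KE:
ΔKE = KE₂ - KE₁ = 3.6554 - 1.6339 = 2.0215 eV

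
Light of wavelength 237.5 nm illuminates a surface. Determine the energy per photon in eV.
5.2204 eV

Using E = hf = hc/λ:

E = hc/λ = (6.626×10⁻³⁴ J·s)(3×10⁸ m/s) / (237.5×10⁻⁹ m)
E = 5.2204 eV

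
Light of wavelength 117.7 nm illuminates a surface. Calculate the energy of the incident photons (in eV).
10.5339 eV

Using E = hf = hc/λ:

E = hc/λ = (6.626×10⁻³⁴ J·s)(3×10⁸ m/s) / (117.7×10⁻⁹ m)
E = 10.5339 eV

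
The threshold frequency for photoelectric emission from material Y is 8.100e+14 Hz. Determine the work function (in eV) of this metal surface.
3.35 eV

At the threshold frequency, photon energy equals work function:
φ = hf₀

Calculating:
φ = (6.626×10⁻³⁴ J·s)(8.100e+14 Hz)
φ = 3.35 eV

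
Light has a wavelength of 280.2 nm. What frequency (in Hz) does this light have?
1.0699e+15 Hz

Using the wave equation: c = fλ

Solving for frequency:
f = c/λ = (3×10⁸ m/s) / (280.2×10⁻⁹ m)
f = 1.0699e+15 Hz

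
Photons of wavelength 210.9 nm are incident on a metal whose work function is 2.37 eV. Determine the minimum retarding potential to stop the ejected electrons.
3.5088 V

The stopping potential V_s satisfies: eV_s = KE_max

First, find KE_max using Einstein's equation:
E_photon = hc/λ = 5.8788 eV
KE_max = E_photon - φ = 5.8788 - 2.37 = 3.5088 eV

Since eV_s = KE_max:
V_s = KE_max/e = 3.5088 V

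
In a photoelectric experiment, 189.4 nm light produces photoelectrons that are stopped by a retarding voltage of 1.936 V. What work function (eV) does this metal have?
4.61 eV

The stopping potential gives the maximum kinetic energy: KE_max = eV_s = 1.936 eV

From Einstein's photoelectric equation: KE_max = hc/λ - φ
Rearranging: φ = hc/λ - KE_max

Calculate photon energy:
E_photon = hc/λ = (6.626×10⁻³⁴ J·s)(3×10⁸ m/s) / (189.4×10⁻⁹ m) = 6.5462 eV

Therefore:
φ = 6.5462 - 1.936 = 4.61 eV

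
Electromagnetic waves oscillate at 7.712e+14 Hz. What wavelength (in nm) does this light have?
388.74 nm

Using the wave equation: c = fλ

Solving for wavelength:
λ = c/f = (3×10⁸ m/s) / (7.712e+14 Hz)
λ = 388.74 nm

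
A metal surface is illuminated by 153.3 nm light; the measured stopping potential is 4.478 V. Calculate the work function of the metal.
3.61 eV

The stopping potential gives the maximum kinetic energy: KE_max = eV_s = 4.478 eV

From Einstein's photoelectric equation: KE_max = hc/λ - φ
Rearranging: φ = hc/λ - KE_max

Calculate photon energy:
E_photon = hc/λ = (6.626×10⁻³⁴ J·s)(3×10⁸ m/s) / (153.3×10⁻⁹ m) = 8.0877 eV

Therefore:
φ = 8.0877 - 4.478 = 3.61 eV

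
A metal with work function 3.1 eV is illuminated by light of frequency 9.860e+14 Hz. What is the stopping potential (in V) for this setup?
0.9778 V

The stopping potential V_s satisfies: eV_s = KE_max

First, find KE_max using Einstein's equation:
E_photon = hf = (6.626×10⁻³⁴ J·s)(9.860e+14 Hz) = 4.0778 eV
KE_max = E_photon - φ = 4.0778 - 3.1 = 0.9778 eV

Since eV_s = KE_max:
V_s = KE_max/e = 0.9778 V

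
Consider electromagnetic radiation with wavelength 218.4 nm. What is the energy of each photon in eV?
5.6769 eV

Using E = hf = hc/λ:

E = hc/λ = (6.626×10⁻³⁴ J·s)(3×10⁸ m/s) / (218.4×10⁻⁹ m)
E = 5.6769 eV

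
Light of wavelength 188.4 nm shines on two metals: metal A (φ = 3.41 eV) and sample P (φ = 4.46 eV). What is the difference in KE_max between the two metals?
1.0500 eV

Using KE_max = hc/λ - φ for each metal:

Photon energy: E = hc/λ = 6.5809 eV

For metal A (φ₁ = 3.41 eV):
KE₁ = E - φ₁ = 6.5809 - 3.41 = 3.1709 eV

For sample P (φ₂ = 4.46 eV):
KE₂ = E - φ₂ = 6.5809 - 4.46 = 2.1209 eV

Difference:
ΔKE = KE₁ - KE₂ = 3.1709 - 2.1209 = 1.0500 eV

Note: The difference equals the difference in work functions: 4.46 - 3.41 = 1.05 eV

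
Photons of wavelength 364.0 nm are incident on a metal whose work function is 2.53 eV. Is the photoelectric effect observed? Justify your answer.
Yes

For photoemission, the photon energy must exceed the work function.

Photon energy: E = hc/λ = 3.4062 eV
Work function: φ = 2.53 eV

Since E_photon (3.4062 eV) > φ (2.53 eV), photoemission WILL occur.
The threshold wavelength is λ₀ = hc/φ = 490.1 nm.
Since 364.0 nm < 490.1 nm, the light has sufficient energy.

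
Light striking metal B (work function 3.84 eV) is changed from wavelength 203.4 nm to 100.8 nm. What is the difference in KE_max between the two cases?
6.2044 eV

Using Einstein's equation: KE_max = hc/λ - φ

For λ₁ = 203.4 nm:
KE₁ = hc/λ₁ - φ = 6.0956 - 3.84 = 2.2556 eV

For λ₂ = 100.8 nm:
KE₂ = hc/λ₂ - φ = 12.3000 - 3.84 = 8.4600 eV

Change in KE:
ΔKE = KE₂ - KE₁ = 8.4600 - 2.2556 = 6.2044 eV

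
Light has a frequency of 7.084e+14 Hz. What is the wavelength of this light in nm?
423.20 nm

Using the wave equation: c = fλ

Solving for wavelength:
λ = c/f = (3×10⁸ m/s) / (7.084e+14 Hz)
λ = 423.20 nm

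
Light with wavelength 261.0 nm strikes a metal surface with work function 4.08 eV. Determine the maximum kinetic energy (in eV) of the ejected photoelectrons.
0.6704 eV

Using Einstein's photoelectric equation: KE_max = hf - φ = hc/λ - φ

First, calculate the photon energy:
E_photon = hc/λ = (6.626×10⁻³⁴ J·s)(3×10⁸ m/s) / (261.0×10⁻⁹ m)
E_photon = 4.7504 eV

Then, the maximum kinetic energy:
KE_max = E_photon - φ = 4.7504 eV - 4.08 eV = 0.6704 eV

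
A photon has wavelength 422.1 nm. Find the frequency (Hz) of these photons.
7.1024e+14 Hz

Using the wave equation: c = fλ

Solving for frequency:
f = c/λ = (3×10⁸ m/s) / (422.1×10⁻⁹ m)
f = 7.1024e+14 Hz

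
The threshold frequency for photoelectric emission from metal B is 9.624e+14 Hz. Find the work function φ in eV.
3.98 eV

At the threshold frequency, photon energy equals work function:
φ = hf₀

Calculating:
φ = (6.626×10⁻³⁴ J·s)(9.624e+14 Hz)
φ = 3.98 eV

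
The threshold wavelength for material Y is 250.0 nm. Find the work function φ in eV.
4.96 eV

At the threshold wavelength, photon energy equals work function:
φ = hc/λ₀

Calculating:
φ = (6.626×10⁻³⁴ J·s)(3×10⁸ m/s) / (250.0×10⁻⁹ m)
φ = 4.96 eV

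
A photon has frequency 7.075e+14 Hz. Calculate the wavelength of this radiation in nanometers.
423.73 nm

Using the wave equation: c = fλ

Solving for wavelength:
λ = c/f = (3×10⁸ m/s) / (7.075e+14 Hz)
λ = 423.73 nm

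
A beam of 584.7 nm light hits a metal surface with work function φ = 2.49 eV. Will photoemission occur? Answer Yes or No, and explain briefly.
No

For photoemission, the photon energy must exceed the work function.

Photon energy: E = hc/λ = 2.1205 eV
Work function: φ = 2.49 eV

Since E_photon (2.1205 eV) < φ (2.49 eV), photoemission will NOT occur.
The threshold wavelength is λ₀ = hc/φ = 497.9 nm.
Since 584.7 nm > 497.9 nm, the photons lack sufficient energy.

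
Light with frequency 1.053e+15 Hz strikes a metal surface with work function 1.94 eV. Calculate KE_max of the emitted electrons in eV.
2.4149 eV

Using Einstein's photoelectric equation: KE_max = hf - φ

First, calculate the photon energy:
E_photon = hf = (6.626×10⁻³⁴ J·s)(1.053e+15 Hz)
E_photon = 4.3549 eV

Then, the maximum kinetic energy:
KE_max = E_photon - φ = 4.3549 eV - 1.94 eV = 2.4149 eV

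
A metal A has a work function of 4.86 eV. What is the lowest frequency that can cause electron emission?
1.1751e+15 Hz

The threshold frequency is when the photon energy equals the work function:
hf₀ = φ

Solving for f₀:
f₀ = φ/h = (4.86 eV × 1.602×10⁻¹⁹ J/eV) / (6.626×10⁻³⁴ J·s)
f₀ = 1.1751e+15 Hz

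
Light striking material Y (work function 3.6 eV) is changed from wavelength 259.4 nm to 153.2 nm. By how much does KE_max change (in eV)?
3.3133 eV

Using Einstein's equation: KE_max = hc/λ - φ

For λ₁ = 259.4 nm:
KE₁ = hc/λ₁ - φ = 4.7797 - 3.6 = 1.1797 eV

For λ₂ = 153.2 nm:
KE₂ = hc/λ₂ - φ = 8.0930 - 3.6 = 4.4930 eV

Change in KE:
ΔKE = KE₂ - KE₁ = 4.4930 - 1.1797 = 3.3133 eV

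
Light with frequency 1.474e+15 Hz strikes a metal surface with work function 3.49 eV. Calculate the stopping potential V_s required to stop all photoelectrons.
2.6060 V

The stopping potential V_s satisfies: eV_s = KE_max

First, find KE_max using Einstein's equation:
E_photon = hf = (6.626×10⁻³⁴ J·s)(1.474e+15 Hz) = 6.0960 eV
KE_max = E_photon - φ = 6.0960 - 3.49 = 2.6060 eV

Since eV_s = KE_max:
V_s = KE_max/e = 2.6060 V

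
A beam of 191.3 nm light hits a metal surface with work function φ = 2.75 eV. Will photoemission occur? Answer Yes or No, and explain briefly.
Yes

For photoemission, the photon energy must exceed the work function.

Photon energy: E = hc/λ = 6.4811 eV
Work function: φ = 2.75 eV

Since E_photon (6.4811 eV) > φ (2.75 eV), photoemission WILL occur.
The threshold wavelength is λ₀ = hc/φ = 450.9 nm.
Since 191.3 nm < 450.9 nm, the light has sufficient energy.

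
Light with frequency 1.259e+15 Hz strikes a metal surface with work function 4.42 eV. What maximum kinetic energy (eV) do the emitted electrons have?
0.7868 eV

Using Einstein's photoelectric equation: KE_max = hf - φ

First, calculate the photon energy:
E_photon = hf = (6.626×10⁻³⁴ J·s)(1.259e+15 Hz)
E_photon = 5.2068 eV

Then, the maximum kinetic energy:
KE_max = E_photon - φ = 5.2068 eV - 4.42 eV = 0.7868 eV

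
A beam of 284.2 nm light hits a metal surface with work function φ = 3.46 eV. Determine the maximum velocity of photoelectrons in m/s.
5.6346e+05 m/s

First, find the maximum kinetic energy:
E_photon = hc/λ = 4.3626 eV
KE_max = E_photon - φ = 4.3626 - 3.46 = 0.9026 eV

Convert to Joules: KE_max = 0.9026 × 1.602×10⁻¹⁹ J = 1.4461e-19 J

Then use KE = ½mv² to find velocity:
v = √(2·KE/m) = √(2 × 1.4461e-19 J / 9.109e-31 kg)
v = 5.6346e+05 m/s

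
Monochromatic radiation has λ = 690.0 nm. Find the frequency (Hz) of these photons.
4.3448e+14 Hz

Using the wave equation: c = fλ

Solving for frequency:
f = c/λ = (3×10⁸ m/s) / (690.0×10⁻⁹ m)
f = 4.3448e+14 Hz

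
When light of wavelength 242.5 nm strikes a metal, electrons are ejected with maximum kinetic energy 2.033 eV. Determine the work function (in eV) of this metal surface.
3.08 eV

From Einstein's photoelectric equation: KE_max = hf - φ = hc/λ - φ

Rearranging for φ:
φ = hc/λ - KE_max

Calculate photon energy:
E_photon = hc/λ = 5.1128 eV

Therefore:
φ = 5.1128 - 2.033 = 3.08 eV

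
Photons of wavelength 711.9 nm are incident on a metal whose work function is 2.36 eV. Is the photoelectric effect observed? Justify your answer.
No

For photoemission, the photon energy must exceed the work function.

Photon energy: E = hc/λ = 1.7416 eV
Work function: φ = 2.36 eV

Since E_photon (1.7416 eV) < φ (2.36 eV), photoemission will NOT occur.
The threshold wavelength is λ₀ = hc/φ = 525.4 nm.
Since 711.9 nm > 525.4 nm, the photons lack sufficient energy.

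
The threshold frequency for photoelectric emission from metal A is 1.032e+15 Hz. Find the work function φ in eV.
4.27 eV

At the threshold frequency, photon energy equals work function:
φ = hf₀

Calculating:
φ = (6.626×10⁻³⁴ J·s)(1.032e+15 Hz)
φ = 4.27 eV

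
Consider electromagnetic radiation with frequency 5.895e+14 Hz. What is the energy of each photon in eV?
2.4380 eV

Using E = hf:

E = hf = (6.626×10⁻³⁴ J·s)(5.895e+14 Hz)
E = 2.4380 eV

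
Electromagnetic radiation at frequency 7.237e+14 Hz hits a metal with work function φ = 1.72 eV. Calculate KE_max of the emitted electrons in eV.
1.2730 eV

Using Einstein's photoelectric equation: KE_max = hf - φ

First, calculate the photon energy:
E_photon = hf = (6.626×10⁻³⁴ J·s)(7.237e+14 Hz)
E_photon = 2.9930 eV

Then, the maximum kinetic energy:
KE_max = E_photon - φ = 2.9930 eV - 1.72 eV = 1.2730 eV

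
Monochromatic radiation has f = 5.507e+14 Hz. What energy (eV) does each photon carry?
2.2775 eV

Using E = hf:

E = hf = (6.626×10⁻³⁴ J·s)(5.507e+14 Hz)
E = 2.2775 eV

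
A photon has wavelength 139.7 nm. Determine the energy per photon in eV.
8.8750 eV

Using E = hf = hc/λ:

E = hc/λ = (6.626×10⁻³⁴ J·s)(3×10⁸ m/s) / (139.7×10⁻⁹ m)
E = 8.8750 eV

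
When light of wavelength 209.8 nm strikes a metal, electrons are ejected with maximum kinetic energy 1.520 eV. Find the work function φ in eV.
4.39 eV

From Einstein's photoelectric equation: KE_max = hf - φ = hc/λ - φ

Rearranging for φ:
φ = hc/λ - KE_max

Calculate photon energy:
E_photon = hc/λ = 5.9096 eV

Therefore:
φ = 5.9096 - 1.520 = 4.39 eV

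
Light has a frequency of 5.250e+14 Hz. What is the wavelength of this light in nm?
571.03 nm

Using the wave equation: c = fλ

Solving for wavelength:
λ = c/f = (3×10⁸ m/s) / (5.250e+14 Hz)
λ = 571.03 nm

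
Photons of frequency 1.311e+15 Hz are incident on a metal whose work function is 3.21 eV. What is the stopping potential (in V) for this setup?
2.2119 V

The stopping potential V_s satisfies: eV_s = KE_max

First, find KE_max using Einstein's equation:
E_photon = hf = (6.626×10⁻³⁴ J·s)(1.311e+15 Hz) = 5.4219 eV
KE_max = E_photon - φ = 5.4219 - 3.21 = 2.2119 eV

Since eV_s = KE_max:
V_s = KE_max/e = 2.2119 V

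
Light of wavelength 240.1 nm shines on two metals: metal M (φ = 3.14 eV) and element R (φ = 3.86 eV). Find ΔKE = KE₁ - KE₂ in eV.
0.7200 eV

Using KE_max = hc/λ - φ for each metal:

Photon energy: E = hc/λ = 5.1639 eV

For metal M (φ₁ = 3.14 eV):
KE₁ = E - φ₁ = 5.1639 - 3.14 = 2.0239 eV

For element R (φ₂ = 3.86 eV):
KE₂ = E - φ₂ = 5.1639 - 3.86 = 1.3039 eV

Difference:
ΔKE = KE₁ - KE₂ = 2.0239 - 1.3039 = 0.7200 eV

Note: The difference equals the difference in work functions: 3.86 - 3.14 = 0.72 eV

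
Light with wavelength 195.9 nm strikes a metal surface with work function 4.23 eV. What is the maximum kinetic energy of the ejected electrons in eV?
2.0990 eV

Using Einstein's photoelectric equation: KE_max = hf - φ = hc/λ - φ

First, calculate the photon energy:
E_photon = hc/λ = (6.626×10⁻³⁴ J·s)(3×10⁸ m/s) / (195.9×10⁻⁹ m)
E_photon = 6.3290 eV

Then, the maximum kinetic energy:
KE_max = E_photon - φ = 6.3290 eV - 4.23 eV = 2.0990 eV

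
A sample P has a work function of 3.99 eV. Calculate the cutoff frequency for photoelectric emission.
9.6478e+14 Hz

The threshold frequency is when the photon energy equals the work function:
hf₀ = φ

Solving for f₀:
f₀ = φ/h = (3.99 eV × 1.602×10⁻¹⁹ J/eV) / (6.626×10⁻³⁴ J·s)
f₀ = 9.6478e+14 Hz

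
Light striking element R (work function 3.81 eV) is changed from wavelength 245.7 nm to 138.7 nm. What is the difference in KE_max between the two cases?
3.8929 eV

Using Einstein's equation: KE_max = hc/λ - φ

For λ₁ = 245.7 nm:
KE₁ = hc/λ₁ - φ = 5.0462 - 3.81 = 1.2362 eV

For λ₂ = 138.7 nm:
KE₂ = hc/λ₂ - φ = 8.9390 - 3.81 = 5.1290 eV

Change in KE:
ΔKE = KE₂ - KE₁ = 5.1290 - 1.2362 = 3.8929 eV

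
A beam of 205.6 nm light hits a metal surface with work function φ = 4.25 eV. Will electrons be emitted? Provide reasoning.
Yes

For photoemission, the photon energy must exceed the work function.

Photon energy: E = hc/λ = 6.0304 eV
Work function: φ = 4.25 eV

Since E_photon (6.0304 eV) > φ (4.25 eV), photoemission WILL occur.
The threshold wavelength is λ₀ = hc/φ = 291.7 nm.
Since 205.6 nm < 291.7 nm, the light has sufficient energy.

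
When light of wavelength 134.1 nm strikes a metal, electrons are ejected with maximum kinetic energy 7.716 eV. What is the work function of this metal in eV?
1.53 eV

From Einstein's photoelectric equation: KE_max = hf - φ = hc/λ - φ

Rearranging for φ:
φ = hc/λ - KE_max

Calculate photon energy:
E_photon = hc/λ = 9.2457 eV

Therefore:
φ = 9.2457 - 7.716 = 1.53 eV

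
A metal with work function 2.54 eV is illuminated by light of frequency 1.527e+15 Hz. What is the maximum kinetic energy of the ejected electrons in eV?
3.7752 eV

Using Einstein's photoelectric equation: KE_max = hf - φ

First, calculate the photon energy:
E_photon = hf = (6.626×10⁻³⁴ J·s)(1.527e+15 Hz)
E_photon = 6.3152 eV

Then, the maximum kinetic energy:
KE_max = E_photon - φ = 6.3152 eV - 2.54 eV = 3.7752 eV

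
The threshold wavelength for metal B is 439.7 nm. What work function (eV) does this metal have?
2.82 eV

At the threshold wavelength, photon energy equals work function:
φ = hc/λ₀

Calculating:
φ = (6.626×10⁻³⁴ J·s)(3×10⁸ m/s) / (439.7×10⁻⁹ m)
φ = 2.82 eV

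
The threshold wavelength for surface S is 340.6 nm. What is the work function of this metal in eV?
3.64 eV

At the threshold wavelength, photon energy equals work function:
φ = hc/λ₀

Calculating:
φ = (6.626×10⁻³⁴ J·s)(3×10⁸ m/s) / (340.6×10⁻⁹ m)
φ = 3.64 eV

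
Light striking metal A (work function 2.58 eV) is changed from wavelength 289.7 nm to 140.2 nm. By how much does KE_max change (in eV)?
4.5636 eV

Using Einstein's equation: KE_max = hc/λ - φ

For λ₁ = 289.7 nm:
KE₁ = hc/λ₁ - φ = 4.2797 - 2.58 = 1.6997 eV

For λ₂ = 140.2 nm:
KE₂ = hc/λ₂ - φ = 8.8434 - 2.58 = 6.2634 eV

Change in KE:
ΔKE = KE₂ - KE₁ = 6.2634 - 1.6997 = 4.5636 eV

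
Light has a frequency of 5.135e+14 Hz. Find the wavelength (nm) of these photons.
583.82 nm

Using the wave equation: c = fλ

Solving for wavelength:
λ = c/f = (3×10⁸ m/s) / (5.135e+14 Hz)
λ = 583.82 nm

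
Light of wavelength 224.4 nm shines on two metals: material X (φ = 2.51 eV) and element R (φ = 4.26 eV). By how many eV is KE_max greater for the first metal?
1.7500 eV

Using KE_max = hc/λ - φ for each metal:

Photon energy: E = hc/λ = 5.5251 eV

For material X (φ₁ = 2.51 eV):
KE₁ = E - φ₁ = 5.5251 - 2.51 = 3.0151 eV

For element R (φ₂ = 4.26 eV):
KE₂ = E - φ₂ = 5.5251 - 4.26 = 1.2651 eV

Difference:
ΔKE = KE₁ - KE₂ = 3.0151 - 1.2651 = 1.7500 eV

Note: The difference equals the difference in work functions: 4.26 - 2.51 = 1.75 eV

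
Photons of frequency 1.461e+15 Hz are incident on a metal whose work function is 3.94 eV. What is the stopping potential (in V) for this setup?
2.1022 V

The stopping potential V_s satisfies: eV_s = KE_max

First, find KE_max using Einstein's equation:
E_photon = hf = (6.626×10⁻³⁴ J·s)(1.461e+15 Hz) = 6.0422 eV
KE_max = E_photon - φ = 6.0422 - 3.94 = 2.1022 eV

Since eV_s = KE_max:
V_s = KE_max/e = 2.1022 V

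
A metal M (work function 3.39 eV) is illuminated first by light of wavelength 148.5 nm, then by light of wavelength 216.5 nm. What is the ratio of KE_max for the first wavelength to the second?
2.1222

Using Einstein's equation: KE_max = hc/λ - φ

For λ₁ = 148.5 nm:
E₁ = hc/λ₁ = 8.3491 eV
KE₁ = E₁ - φ = 8.3491 - 3.39 = 4.9591 eV

For λ₂ = 216.5 nm:
E₂ = hc/λ₂ = 5.7268 eV
KE₂ = E₂ - φ = 5.7268 - 3.39 = 2.3368 eV

Ratio: KE₁/KE₂ = 4.9591/2.3368 = 2.1222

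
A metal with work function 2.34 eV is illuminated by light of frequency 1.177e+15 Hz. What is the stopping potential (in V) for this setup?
2.5277 V

The stopping potential V_s satisfies: eV_s = KE_max

First, find KE_max using Einstein's equation:
E_photon = hf = (6.626×10⁻³⁴ J·s)(1.177e+15 Hz) = 4.8677 eV
KE_max = E_photon - φ = 4.8677 - 2.34 = 2.5277 eV

Since eV_s = KE_max:
V_s = KE_max/e = 2.5277 V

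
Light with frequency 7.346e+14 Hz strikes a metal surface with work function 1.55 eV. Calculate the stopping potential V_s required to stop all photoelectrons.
1.4881 V

The stopping potential V_s satisfies: eV_s = KE_max

First, find KE_max using Einstein's equation:
E_photon = hf = (6.626×10⁻³⁴ J·s)(7.346e+14 Hz) = 3.0381 eV
KE_max = E_photon - φ = 3.0381 - 1.55 = 1.4881 eV

Since eV_s = KE_max:
V_s = KE_max/e = 1.4881 V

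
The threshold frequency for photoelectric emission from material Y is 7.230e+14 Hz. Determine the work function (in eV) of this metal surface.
2.99 eV

At the threshold frequency, photon energy equals work function:
φ = hf₀

Calculating:
φ = (6.626×10⁻³⁴ J·s)(7.230e+14 Hz)
φ = 2.99 eV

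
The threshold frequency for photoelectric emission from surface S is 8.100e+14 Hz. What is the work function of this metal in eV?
3.35 eV

At the threshold frequency, photon energy equals work function:
φ = hf₀

Calculating:
φ = (6.626×10⁻³⁴ J·s)(8.100e+14 Hz)
φ = 3.35 eV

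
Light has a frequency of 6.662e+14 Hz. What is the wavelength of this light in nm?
450.00 nm

Using the wave equation: c = fλ

Solving for wavelength:
λ = c/f = (3×10⁸ m/s) / (6.662e+14 Hz)
λ = 450.00 nm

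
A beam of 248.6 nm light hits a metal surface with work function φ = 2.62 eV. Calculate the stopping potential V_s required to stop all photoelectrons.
2.3673 V

The stopping potential V_s satisfies: eV_s = KE_max

First, find KE_max using Einstein's equation:
E_photon = hc/λ = 4.9873 eV
KE_max = E_photon - φ = 4.9873 - 2.62 = 2.3673 eV

Since eV_s = KE_max:
V_s = KE_max/e = 2.3673 V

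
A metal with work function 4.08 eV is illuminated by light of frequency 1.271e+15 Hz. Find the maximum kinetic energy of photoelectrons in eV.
1.1764 eV

Using Einstein's photoelectric equation: KE_max = hf - φ

First, calculate the photon energy:
E_photon = hf = (6.626×10⁻³⁴ J·s)(1.271e+15 Hz)
E_photon = 5.2564 eV

Then, the maximum kinetic energy:
KE_max = E_photon - φ = 5.2564 eV - 4.08 eV = 1.1764 eV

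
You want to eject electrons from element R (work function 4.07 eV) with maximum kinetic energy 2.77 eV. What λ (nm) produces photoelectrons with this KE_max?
181.26 nm

From Einstein's equation: KE_max = hc/λ - φ

Rearranging for λ:
hc/λ = KE_max + φ
λ = hc/(KE_max + φ)

Required photon energy:
E_photon = KE_max + φ = 2.77 + 4.07 = 6.84 eV

Required wavelength:
λ = hc/E_photon = (6.626×10⁻³⁴)(3×10⁸) / (6.84 × 1.602×10⁻¹⁹)
λ = 181.26 nm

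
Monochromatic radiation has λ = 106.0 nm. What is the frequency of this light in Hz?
2.8282e+15 Hz

Using the wave equation: c = fλ

Solving for frequency:
f = c/λ = (3×10⁸ m/s) / (106.0×10⁻⁹ m)
f = 2.8282e+15 Hz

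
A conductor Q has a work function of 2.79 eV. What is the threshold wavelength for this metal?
444.39 nm

The threshold wavelength is when the photon energy equals the work function:
hc/λ₀ = φ

Solving for λ₀:
λ₀ = hc/φ = (6.626×10⁻³⁴ J·s)(3×10⁸ m/s) / (2.79 eV × 1.602×10⁻¹⁹ J/eV)
λ₀ = 444.39 nm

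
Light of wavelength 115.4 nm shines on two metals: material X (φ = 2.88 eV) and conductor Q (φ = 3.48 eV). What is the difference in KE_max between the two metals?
0.6000 eV

Using KE_max = hc/λ - φ for each metal:

Photon energy: E = hc/λ = 10.7439 eV

For material X (φ₁ = 2.88 eV):
KE₁ = E - φ₁ = 10.7439 - 2.88 = 7.8639 eV

For conductor Q (φ₂ = 3.48 eV):
KE₂ = E - φ₂ = 10.7439 - 3.48 = 7.2639 eV

Difference:
ΔKE = KE₁ - KE₂ = 7.8639 - 7.2639 = 0.6000 eV

Note: The difference equals the difference in work functions: 3.48 - 2.88 = 0.60 eV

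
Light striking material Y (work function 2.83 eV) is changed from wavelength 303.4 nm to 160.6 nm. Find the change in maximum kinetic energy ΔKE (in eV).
3.6336 eV

Using Einstein's equation: KE_max = hc/λ - φ

For λ₁ = 303.4 nm:
KE₁ = hc/λ₁ - φ = 4.0865 - 2.83 = 1.2565 eV

For λ₂ = 160.6 nm:
KE₂ = hc/λ₂ - φ = 7.7201 - 2.83 = 4.8901 eV

Change in KE:
ΔKE = KE₂ - KE₁ = 4.8901 - 1.2565 = 3.6336 eV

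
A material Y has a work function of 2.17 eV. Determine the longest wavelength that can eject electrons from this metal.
571.36 nm

The threshold wavelength is when the photon energy equals the work function:
hc/λ₀ = φ

Solving for λ₀:
λ₀ = hc/φ = (6.626×10⁻³⁴ J·s)(3×10⁸ m/s) / (2.17 eV × 1.602×10⁻¹⁹ J/eV)
λ₀ = 571.36 nm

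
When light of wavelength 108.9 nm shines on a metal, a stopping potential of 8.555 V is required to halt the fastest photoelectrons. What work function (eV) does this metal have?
2.83 eV

The stopping potential gives the maximum kinetic energy: KE_max = eV_s = 8.555 eV

From Einstein's photoelectric equation: KE_max = hc/λ - φ
Rearranging: φ = hc/λ - KE_max

Calculate photon energy:
E_photon = hc/λ = (6.626×10⁻³⁴ J·s)(3×10⁸ m/s) / (108.9×10⁻⁹ m) = 11.3851 eV

Therefore:
φ = 11.3851 - 8.555 = 2.83 eV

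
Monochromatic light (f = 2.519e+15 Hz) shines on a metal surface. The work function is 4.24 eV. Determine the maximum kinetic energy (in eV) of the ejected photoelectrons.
6.1777 eV

Using Einstein's photoelectric equation: KE_max = hf - φ

First, calculate the photon energy:
E_photon = hf = (6.626×10⁻³⁴ J·s)(2.519e+15 Hz)
E_photon = 10.4177 eV

Then, the maximum kinetic energy:
KE_max = E_photon - φ = 10.4177 eV - 4.24 eV = 6.1777 eV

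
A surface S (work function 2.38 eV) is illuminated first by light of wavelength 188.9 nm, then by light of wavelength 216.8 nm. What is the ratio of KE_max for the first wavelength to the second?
1.2530

Using Einstein's equation: KE_max = hc/λ - φ

For λ₁ = 188.9 nm:
E₁ = hc/λ₁ = 6.5635 eV
KE₁ = E₁ - φ = 6.5635 - 2.38 = 4.1835 eV

For λ₂ = 216.8 nm:
E₂ = hc/λ₂ = 5.7188 eV
KE₂ = E₂ - φ = 5.7188 - 2.38 = 3.3388 eV

Ratio: KE₁/KE₂ = 4.1835/3.3388 = 1.2530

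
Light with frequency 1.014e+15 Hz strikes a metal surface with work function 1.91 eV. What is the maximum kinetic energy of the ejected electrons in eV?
2.2836 eV

Using Einstein's photoelectric equation: KE_max = hf - φ

First, calculate the photon energy:
E_photon = hf = (6.626×10⁻³⁴ J·s)(1.014e+15 Hz)
E_photon = 4.1936 eV

Then, the maximum kinetic energy:
KE_max = E_photon - φ = 4.1936 eV - 1.91 eV = 2.2836 eV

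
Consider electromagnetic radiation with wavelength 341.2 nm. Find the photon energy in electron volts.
3.6338 eV

Using E = hf = hc/λ:

E = hc/λ = (6.626×10⁻³⁴ J·s)(3×10⁸ m/s) / (341.2×10⁻⁹ m)
E = 3.6338 eV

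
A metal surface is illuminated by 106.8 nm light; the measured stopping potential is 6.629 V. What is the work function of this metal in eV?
4.98 eV

The stopping potential gives the maximum kinetic energy: KE_max = eV_s = 6.629 eV

From Einstein's photoelectric equation: KE_max = hc/λ - φ
Rearranging: φ = hc/λ - KE_max

Calculate photon energy:
E_photon = hc/λ = (6.626×10⁻³⁴ J·s)(3×10⁸ m/s) / (106.8×10⁻⁹ m) = 11.6090 eV

Therefore:
φ = 11.6090 - 6.629 = 4.98 eV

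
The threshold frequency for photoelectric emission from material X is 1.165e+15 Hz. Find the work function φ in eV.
4.82 eV

At the threshold frequency, photon energy equals work function:
φ = hf₀

Calculating:
φ = (6.626×10⁻³⁴ J·s)(1.165e+15 Hz)
φ = 4.82 eV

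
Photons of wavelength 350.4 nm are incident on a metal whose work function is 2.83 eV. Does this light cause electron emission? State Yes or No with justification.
Yes

For photoemission, the photon energy must exceed the work function.

Photon energy: E = hc/λ = 3.5384 eV
Work function: φ = 2.83 eV

Since E_photon (3.5384 eV) > φ (2.83 eV), photoemission WILL occur.
The threshold wavelength is λ₀ = hc/φ = 438.1 nm.
Since 350.4 nm < 438.1 nm, the light has sufficient energy.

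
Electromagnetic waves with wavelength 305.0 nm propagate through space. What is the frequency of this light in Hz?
9.8293e+14 Hz

Using the wave equation: c = fλ

Solving for frequency:
f = c/λ = (3×10⁸ m/s) / (305.0×10⁻⁹ m)
f = 9.8293e+14 Hz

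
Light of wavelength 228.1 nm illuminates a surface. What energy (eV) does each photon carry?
5.4355 eV

Using E = hf = hc/λ:

E = hc/λ = (6.626×10⁻³⁴ J·s)(3×10⁸ m/s) / (228.1×10⁻⁹ m)
E = 5.4355 eV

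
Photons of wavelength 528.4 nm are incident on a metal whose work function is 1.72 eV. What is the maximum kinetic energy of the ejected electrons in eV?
0.6264 eV

Using Einstein's photoelectric equation: KE_max = hf - φ = hc/λ - φ

First, calculate the photon energy:
E_photon = hc/λ = (6.626×10⁻³⁴ J·s)(3×10⁸ m/s) / (528.4×10⁻⁹ m)
E_photon = 2.3464 eV

Then, the maximum kinetic energy:
KE_max = E_photon - φ = 2.3464 eV - 1.72 eV = 0.6264 eV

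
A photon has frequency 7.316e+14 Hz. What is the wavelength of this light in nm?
409.78 nm

Using the wave equation: c = fλ

Solving for wavelength:
λ = c/f = (3×10⁸ m/s) / (7.316e+14 Hz)
λ = 409.78 nm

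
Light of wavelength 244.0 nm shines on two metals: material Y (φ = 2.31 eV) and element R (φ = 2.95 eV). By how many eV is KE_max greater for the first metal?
0.6400 eV

Using KE_max = hc/λ - φ for each metal:

Photon energy: E = hc/λ = 5.0813 eV

For material Y (φ₁ = 2.31 eV):
KE₁ = E - φ₁ = 5.0813 - 2.31 = 2.7713 eV

For element R (φ₂ = 2.95 eV):
KE₂ = E - φ₂ = 5.0813 - 2.95 = 2.1313 eV

Difference:
ΔKE = KE₁ - KE₂ = 2.7713 - 2.1313 = 0.6400 eV

Note: The difference equals the difference in work functions: 2.95 - 2.31 = 0.64 eV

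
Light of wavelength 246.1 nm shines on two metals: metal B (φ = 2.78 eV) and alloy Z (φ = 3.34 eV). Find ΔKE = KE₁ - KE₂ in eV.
0.5600 eV

Using KE_max = hc/λ - φ for each metal:

Photon energy: E = hc/λ = 5.0380 eV

For metal B (φ₁ = 2.78 eV):
KE₁ = E - φ₁ = 5.0380 - 2.78 = 2.2580 eV

For alloy Z (φ₂ = 3.34 eV):
KE₂ = E - φ₂ = 5.0380 - 3.34 = 1.6980 eV

Difference:
ΔKE = KE₁ - KE₂ = 2.2580 - 1.6980 = 0.5600 eV

Note: The difference equals the difference in work functions: 3.34 - 2.78 = 0.56 eV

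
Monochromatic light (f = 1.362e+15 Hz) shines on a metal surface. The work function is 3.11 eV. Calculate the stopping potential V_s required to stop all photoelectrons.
2.5228 V

The stopping potential V_s satisfies: eV_s = KE_max

First, find KE_max using Einstein's equation:
E_photon = hf = (6.626×10⁻³⁴ J·s)(1.362e+15 Hz) = 5.6328 eV
KE_max = E_photon - φ = 5.6328 - 3.11 = 2.5228 eV

Since eV_s = KE_max:
V_s = KE_max/e = 2.5228 V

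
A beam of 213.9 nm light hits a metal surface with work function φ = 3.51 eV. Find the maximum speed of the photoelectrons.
8.9681e+05 m/s

First, find the maximum kinetic energy:
E_photon = hc/λ = 5.7964 eV
KE_max = E_photon - φ = 5.7964 - 3.51 = 2.2864 eV

Convert to Joules: KE_max = 2.2864 × 1.602×10⁻¹⁹ J = 3.6632e-19 J

Then use KE = ½mv² to find velocity:
v = √(2·KE/m) = √(2 × 3.6632e-19 J / 9.109e-31 kg)
v = 8.9681e+05 m/s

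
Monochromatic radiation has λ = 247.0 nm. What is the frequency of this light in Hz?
1.2137e+15 Hz

Using the wave equation: c = fλ

Solving for frequency:
f = c/λ = (3×10⁸ m/s) / (247.0×10⁻⁹ m)
f = 1.2137e+15 Hz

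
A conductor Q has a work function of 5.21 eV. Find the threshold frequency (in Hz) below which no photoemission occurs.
1.2598e+15 Hz

The threshold frequency is when the photon energy equals the work function:
hf₀ = φ

Solving for f₀:
f₀ = φ/h = (5.21 eV × 1.602×10⁻¹⁹ J/eV) / (6.626×10⁻³⁴ J·s)
f₀ = 1.2598e+15 Hz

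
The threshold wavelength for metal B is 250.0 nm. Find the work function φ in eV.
4.96 eV

At the threshold wavelength, photon energy equals work function:
φ = hc/λ₀

Calculating:
φ = (6.626×10⁻³⁴ J·s)(3×10⁸ m/s) / (250.0×10⁻⁹ m)
φ = 4.96 eV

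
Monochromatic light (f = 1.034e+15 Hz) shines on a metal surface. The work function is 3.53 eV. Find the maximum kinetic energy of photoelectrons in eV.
0.7463 eV

Using Einstein's photoelectric equation: KE_max = hf - φ

First, calculate the photon energy:
E_photon = hf = (6.626×10⁻³⁴ J·s)(1.034e+15 Hz)
E_photon = 4.2763 eV

Then, the maximum kinetic energy:
KE_max = E_photon - φ = 4.2763 eV - 3.53 eV = 0.7463 eV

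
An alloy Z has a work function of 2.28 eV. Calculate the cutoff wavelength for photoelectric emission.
543.79 nm

The threshold wavelength is when the photon energy equals the work function:
hc/λ₀ = φ

Solving for λ₀:
λ₀ = hc/φ = (6.626×10⁻³⁴ J·s)(3×10⁸ m/s) / (2.28 eV × 1.602×10⁻¹⁹ J/eV)
λ₀ = 543.79 nm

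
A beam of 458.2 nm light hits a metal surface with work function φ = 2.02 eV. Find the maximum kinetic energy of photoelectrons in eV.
0.6859 eV

Using Einstein's photoelectric equation: KE_max = hf - φ = hc/λ - φ

First, calculate the photon energy:
E_photon = hc/λ = (6.626×10⁻³⁴ J·s)(3×10⁸ m/s) / (458.2×10⁻⁹ m)
E_photon = 2.7059 eV

Then, the maximum kinetic energy:
KE_max = E_photon - φ = 2.7059 eV - 2.02 eV = 0.6859 eV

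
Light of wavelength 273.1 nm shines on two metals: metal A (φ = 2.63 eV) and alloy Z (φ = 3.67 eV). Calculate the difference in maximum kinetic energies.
1.0400 eV

Using KE_max = hc/λ - φ for each metal:

Photon energy: E = hc/λ = 4.5399 eV

For metal A (φ₁ = 2.63 eV):
KE₁ = E - φ₁ = 4.5399 - 2.63 = 1.9099 eV

For alloy Z (φ₂ = 3.67 eV):
KE₂ = E - φ₂ = 4.5399 - 3.67 = 0.8699 eV

Difference:
ΔKE = KE₁ - KE₂ = 1.9099 - 0.8699 = 1.0400 eV

Note: The difference equals the difference in work functions: 3.67 - 2.63 = 1.04 eV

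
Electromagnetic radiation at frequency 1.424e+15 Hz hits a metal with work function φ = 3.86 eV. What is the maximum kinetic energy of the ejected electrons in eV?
2.0292 eV

Using Einstein's photoelectric equation: KE_max = hf - φ

First, calculate the photon energy:
E_photon = hf = (6.626×10⁻³⁴ J·s)(1.424e+15 Hz)
E_photon = 5.8892 eV

Then, the maximum kinetic energy:
KE_max = E_photon - φ = 5.8892 eV - 3.86 eV = 2.0292 eV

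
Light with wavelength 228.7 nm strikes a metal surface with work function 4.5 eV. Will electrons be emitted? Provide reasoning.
Yes

For photoemission, the photon energy must exceed the work function.

Photon energy: E = hc/λ = 5.4213 eV
Work function: φ = 4.5 eV

Since E_photon (5.4213 eV) > φ (4.5 eV), photoemission WILL occur.
The threshold wavelength is λ₀ = hc/φ = 275.5 nm.
Since 228.7 nm < 275.5 nm, the light has sufficient energy.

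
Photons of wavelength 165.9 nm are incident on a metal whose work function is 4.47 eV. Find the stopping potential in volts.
3.0034 V

The stopping potential V_s satisfies: eV_s = KE_max

First, find KE_max using Einstein's equation:
E_photon = hc/λ = 7.4734 eV
KE_max = E_photon - φ = 7.4734 - 4.47 = 3.0034 eV

Since eV_s = KE_max:
V_s = KE_max/e = 3.0034 V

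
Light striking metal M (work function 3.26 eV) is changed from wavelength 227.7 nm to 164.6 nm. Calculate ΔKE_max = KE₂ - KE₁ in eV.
2.0874 eV

Using Einstein's equation: KE_max = hc/λ - φ

For λ₁ = 227.7 nm:
KE₁ = hc/λ₁ - φ = 5.4451 - 3.26 = 2.1851 eV

For λ₂ = 164.6 nm:
KE₂ = hc/λ₂ - φ = 7.5325 - 3.26 = 4.2725 eV

Change in KE:
ΔKE = KE₂ - KE₁ = 4.2725 - 2.1851 = 2.0874 eV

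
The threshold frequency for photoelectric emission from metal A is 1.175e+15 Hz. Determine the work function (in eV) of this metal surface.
4.86 eV

At the threshold frequency, photon energy equals work function:
φ = hf₀

Calculating:
φ = (6.626×10⁻³⁴ J·s)(1.175e+15 Hz)
φ = 4.86 eV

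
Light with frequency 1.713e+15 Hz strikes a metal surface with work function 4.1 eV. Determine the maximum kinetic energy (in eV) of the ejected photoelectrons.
2.9844 eV

Using Einstein's photoelectric equation: KE_max = hf - φ

First, calculate the photon energy:
E_photon = hf = (6.626×10⁻³⁴ J·s)(1.713e+15 Hz)
E_photon = 7.0844 eV

Then, the maximum kinetic energy:
KE_max = E_photon - φ = 7.0844 eV - 4.1 eV = 2.9844 eV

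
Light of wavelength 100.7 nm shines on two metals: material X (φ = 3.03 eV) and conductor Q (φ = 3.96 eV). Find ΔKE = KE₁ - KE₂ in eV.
0.9300 eV

Using KE_max = hc/λ - φ for each metal:

Photon energy: E = hc/λ = 12.3122 eV

For material X (φ₁ = 3.03 eV):
KE₁ = E - φ₁ = 12.3122 - 3.03 = 9.2822 eV

For conductor Q (φ₂ = 3.96 eV):
KE₂ = E - φ₂ = 12.3122 - 3.96 = 8.3522 eV

Difference:
ΔKE = KE₁ - KE₂ = 9.2822 - 8.3522 = 0.9300 eV

Note: The difference equals the difference in work functions: 3.96 - 3.03 = 0.93 eV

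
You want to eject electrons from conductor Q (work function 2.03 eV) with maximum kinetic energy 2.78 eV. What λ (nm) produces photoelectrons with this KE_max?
257.76 nm

From Einstein's equation: KE_max = hc/λ - φ

Rearranging for λ:
hc/λ = KE_max + φ
λ = hc/(KE_max + φ)

Required photon energy:
E_photon = KE_max + φ = 2.78 + 2.03 = 4.81 eV

Required wavelength:
λ = hc/E_photon = (6.626×10⁻³⁴)(3×10⁸) / (4.81 × 1.602×10⁻¹⁹)
λ = 257.76 nm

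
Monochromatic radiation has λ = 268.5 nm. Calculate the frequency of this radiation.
1.1165e+15 Hz

Using the wave equation: c = fλ

Solving for frequency:
f = c/λ = (3×10⁸ m/s) / (268.5×10⁻⁹ m)
f = 1.1165e+15 Hz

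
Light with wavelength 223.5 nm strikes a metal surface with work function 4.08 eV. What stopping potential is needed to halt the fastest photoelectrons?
1.4674 V

The stopping potential V_s satisfies: eV_s = KE_max

First, find KE_max using Einstein's equation:
E_photon = hc/λ = 5.5474 eV
KE_max = E_photon - φ = 5.5474 - 4.08 = 1.4674 eV

Since eV_s = KE_max:
V_s = KE_max/e = 1.4674 V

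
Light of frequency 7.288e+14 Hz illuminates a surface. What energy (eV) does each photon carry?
3.0141 eV

Using E = hf:

E = hf = (6.626×10⁻³⁴ J·s)(7.288e+14 Hz)
E = 3.0141 eV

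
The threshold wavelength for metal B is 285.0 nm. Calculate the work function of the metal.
4.35 eV

At the threshold wavelength, photon energy equals work function:
φ = hc/λ₀

Calculating:
φ = (6.626×10⁻³⁴ J·s)(3×10⁸ m/s) / (285.0×10⁻⁹ m)
φ = 4.35 eV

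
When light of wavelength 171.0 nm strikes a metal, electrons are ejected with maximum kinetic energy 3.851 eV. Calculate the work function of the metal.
3.40 eV

From Einstein's photoelectric equation: KE_max = hf - φ = hc/λ - φ

Rearranging for φ:
φ = hc/λ - KE_max

Calculate photon energy:
E_photon = hc/λ = 7.2505 eV

Therefore:
φ = 7.2505 - 3.851 = 3.40 eV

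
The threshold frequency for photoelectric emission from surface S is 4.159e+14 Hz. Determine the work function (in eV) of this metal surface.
1.72 eV

At the threshold frequency, photon energy equals work function:
φ = hf₀

Calculating:
φ = (6.626×10⁻³⁴ J·s)(4.159e+14 Hz)
φ = 1.72 eV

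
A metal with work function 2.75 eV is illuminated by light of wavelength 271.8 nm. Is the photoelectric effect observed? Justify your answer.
Yes

For photoemission, the photon energy must exceed the work function.

Photon energy: E = hc/λ = 4.5616 eV
Work function: φ = 2.75 eV

Since E_photon (4.5616 eV) > φ (2.75 eV), photoemission WILL occur.
The threshold wavelength is λ₀ = hc/φ = 450.9 nm.
Since 271.8 nm < 450.9 nm, the light has sufficient energy.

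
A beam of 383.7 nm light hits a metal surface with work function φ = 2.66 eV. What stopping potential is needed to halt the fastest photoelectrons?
0.5713 V

The stopping potential V_s satisfies: eV_s = KE_max

First, find KE_max using Einstein's equation:
E_photon = hc/λ = 3.2313 eV
KE_max = E_photon - φ = 3.2313 - 2.66 = 0.5713 eV

Since eV_s = KE_max:
V_s = KE_max/e = 0.5713 V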